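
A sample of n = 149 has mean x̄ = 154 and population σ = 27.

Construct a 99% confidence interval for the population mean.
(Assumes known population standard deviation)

Answer: (148.3021, 159.6979)

Derivation:
Confidence level: 99%, α = 0.01
z_0.005 = 2.576
SE = σ/√n = 27/√149 = 2.2119
Margin of error = 2.576 × 2.2119 = 5.6979
CI: x̄ ± margin = 154 ± 5.6979
CI: (148.3021, 159.6979)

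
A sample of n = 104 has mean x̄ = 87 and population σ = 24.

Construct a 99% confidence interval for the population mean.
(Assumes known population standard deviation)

Answer: (80.9376, 93.0624)

Derivation:
Confidence level: 99%, α = 0.01
z_0.005 = 2.576
SE = σ/√n = 24/√104 = 2.3534
Margin of error = 2.576 × 2.3534 = 6.0624
CI: x̄ ± margin = 87 ± 6.0624
CI: (80.9376, 93.0624)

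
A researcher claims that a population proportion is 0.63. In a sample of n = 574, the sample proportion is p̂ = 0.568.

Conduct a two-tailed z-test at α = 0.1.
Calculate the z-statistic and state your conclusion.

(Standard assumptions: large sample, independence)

Answer: z = -3.0766, reject H₀

Derivation:
H₀: p = 0.63, H₁: p ≠ 0.63
Standard error: SE = √(p₀(1-p₀)/n) = √(0.63×0.37/574) = 0.020152
z-statistic: z = (p̂ - p₀)/SE = (0.568 - 0.63)/0.020152 = -3.0766
Critical value: z_0.05 = ±1.645
p-value = 0.0021
Decision: reject H₀ at α = 0.1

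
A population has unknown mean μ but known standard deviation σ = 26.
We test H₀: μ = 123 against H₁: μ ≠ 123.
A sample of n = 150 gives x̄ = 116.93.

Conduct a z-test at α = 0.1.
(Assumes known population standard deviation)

Answer: z = -2.8593, reject H₀

Derivation:
Standard error: SE = σ/√n = 26/√150 = 2.1229
z-statistic: z = (x̄ - μ₀)/SE = (116.93 - 123)/2.1229 = -2.8593
Critical value: ±1.645
p-value = 0.0042
Decision: reject H₀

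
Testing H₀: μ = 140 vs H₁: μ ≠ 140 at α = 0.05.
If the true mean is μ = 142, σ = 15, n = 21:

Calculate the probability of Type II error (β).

Answer: β ≈ 0.9063

Derivation:
SE = σ/√n = 15/√21 = 3.2733
Critical values: μ₀ ± z_0.025×SE = 140 ± 1.960×3.2733
Acceptance region: (133.5843, 146.4157)
Under H₁ (μ = 142): z_high = (146.4157 - 142)/3.2733 = 1.3490, z_low = (133.5843 - 142)/3.2733 = -2.5710
β = P(not reject | H₁) = Φ(1.3490) - Φ(-2.5710) ≈ 0.9063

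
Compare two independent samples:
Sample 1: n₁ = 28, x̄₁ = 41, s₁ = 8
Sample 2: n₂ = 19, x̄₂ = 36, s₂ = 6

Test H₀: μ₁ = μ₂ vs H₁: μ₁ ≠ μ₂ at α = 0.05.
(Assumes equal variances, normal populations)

Pooled variance: s²_p = [27×8² + 18×6²]/(45) = 52.8000
s_p = 7.2664
SE = s_p×√(1/n₁ + 1/n₂) = 7.2664×√(1/28 + 1/19) = 2.1598
t = (x̄₁ - x̄₂)/SE = (41 - 36)/2.1598 = 2.3150
df = 45, t-critical = ±2.014
Decision: reject H₀

Answer: t = 2.3150, reject H₀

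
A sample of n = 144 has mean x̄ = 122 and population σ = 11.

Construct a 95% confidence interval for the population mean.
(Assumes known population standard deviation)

Answer: (120.2033, 123.7967)

Derivation:
Confidence level: 95%, α = 0.05
z_0.025 = 1.960
SE = σ/√n = 11/√144 = 0.9167
Margin of error = 1.960 × 0.9167 = 1.7967
CI: x̄ ± margin = 122 ± 1.7967
CI: (120.2033, 123.7967)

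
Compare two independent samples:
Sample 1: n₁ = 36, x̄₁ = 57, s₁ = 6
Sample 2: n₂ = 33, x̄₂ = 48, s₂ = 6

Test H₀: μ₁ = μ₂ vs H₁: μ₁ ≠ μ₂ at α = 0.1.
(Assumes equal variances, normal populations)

Pooled variance: s²_p = [35×6² + 32×6²]/(67) = 36.0000
s_p = 6.0000
SE = s_p×√(1/n₁ + 1/n₂) = 6.0000×√(1/36 + 1/33) = 1.4460
t = (x̄₁ - x̄₂)/SE = (57 - 48)/1.4460 = 6.2241
df = 67, t-critical = ±1.668
Decision: reject H₀

Answer: t = 6.2241, reject H₀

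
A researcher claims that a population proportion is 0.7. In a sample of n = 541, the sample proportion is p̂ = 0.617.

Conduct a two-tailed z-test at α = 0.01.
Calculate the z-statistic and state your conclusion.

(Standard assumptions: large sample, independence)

H₀: p = 0.7, H₁: p ≠ 0.7
Standard error: SE = √(p₀(1-p₀)/n) = √(0.7×0.3/541) = 0.019702
z-statistic: z = (p̂ - p₀)/SE = (0.617 - 0.7)/0.019702 = -4.2128
Critical value: z_0.005 = ±2.576
p-value < 0.0001
Decision: reject H₀ at α = 0.01

Answer: z = -4.2128, reject H₀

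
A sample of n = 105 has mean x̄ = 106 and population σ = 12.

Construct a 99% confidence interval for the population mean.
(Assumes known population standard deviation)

Answer: (102.9832, 109.0168)

Derivation:
Confidence level: 99%, α = 0.01
z_0.005 = 2.576
SE = σ/√n = 12/√105 = 1.1711
Margin of error = 2.576 × 1.1711 = 3.0168
CI: x̄ ± margin = 106 ± 3.0168
CI: (102.9832, 109.0168)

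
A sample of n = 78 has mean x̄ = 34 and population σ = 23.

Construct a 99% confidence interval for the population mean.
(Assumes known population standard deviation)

Confidence level: 99%, α = 0.01
z_0.005 = 2.576
SE = σ/√n = 23/√78 = 2.6042
Margin of error = 2.576 × 2.6042 = 6.7084
CI: x̄ ± margin = 34 ± 6.7084
CI: (27.2916, 40.7084)

Answer: (27.2916, 40.7084)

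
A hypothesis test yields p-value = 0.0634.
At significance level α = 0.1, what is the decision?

Compare p-value to α:
0.0634 < 0.1
Decision: reject H₀

Answer: reject H₀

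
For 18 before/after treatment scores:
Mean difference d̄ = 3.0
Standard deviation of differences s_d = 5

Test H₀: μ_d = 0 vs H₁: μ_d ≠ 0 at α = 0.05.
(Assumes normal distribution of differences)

Answer: t = 2.5456, reject H₀

Derivation:
df = n - 1 = 17
SE = s_d/√n = 5/√18 = 1.1785
t = d̄/SE = 3.0/1.1785 = 2.5456
Critical value: t_{0.025,17} = ±2.110
p-value ≈ 0.0209
Decision: reject H₀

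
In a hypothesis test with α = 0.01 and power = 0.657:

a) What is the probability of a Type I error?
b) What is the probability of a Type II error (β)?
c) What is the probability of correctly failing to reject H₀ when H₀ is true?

a) Type I error probability = α = 0.01
b) Power = P(reject H₀ | H₁ true) = 1 - β = 0.657, so Type II error probability = β = 1 - Power = 0.343
c) P(fail to reject H₀ | H₀ true) = 1 - α = 0.99

Answer: a) 0.01, b) 0.343, c) 0.99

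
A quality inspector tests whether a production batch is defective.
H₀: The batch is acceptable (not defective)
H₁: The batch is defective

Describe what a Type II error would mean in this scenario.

Type I error (α): Rejecting H₀ when H₀ is true
Type II error (β): Failing to reject H₀ when H₁ is true

Answer: Shipping a defective batch to customers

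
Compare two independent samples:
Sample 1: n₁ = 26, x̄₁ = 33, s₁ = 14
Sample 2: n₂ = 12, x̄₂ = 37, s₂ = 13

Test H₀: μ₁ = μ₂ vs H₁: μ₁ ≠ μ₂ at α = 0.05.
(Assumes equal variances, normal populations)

Pooled variance: s²_p = [25×14² + 11×13²]/(36) = 187.7500
s_p = 13.7022
SE = s_p×√(1/n₁ + 1/n₂) = 13.7022×√(1/26 + 1/12) = 4.7819
t = (x̄₁ - x̄₂)/SE = (33 - 37)/4.7819 = -0.8365
df = 36, t-critical = ±2.028
Decision: fail to reject H₀

Answer: t = -0.8365, fail to reject H₀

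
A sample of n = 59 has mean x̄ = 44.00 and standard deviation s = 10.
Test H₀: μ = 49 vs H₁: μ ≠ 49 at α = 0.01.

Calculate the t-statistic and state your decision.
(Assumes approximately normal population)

Answer: t = -3.8405, reject H₀

Derivation:
df = n - 1 = 58
SE = s/√n = 10/√59 = 1.3019
t = (x̄ - μ₀)/SE = (44.00 - 49)/1.3019 = -3.8405
Critical value: t_{0.005,58} = ±2.663
p-value ≈ 0.0003
Decision: reject H₀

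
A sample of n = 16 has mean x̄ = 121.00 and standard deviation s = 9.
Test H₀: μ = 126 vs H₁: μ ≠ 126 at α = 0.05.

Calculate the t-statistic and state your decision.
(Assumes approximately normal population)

Answer: t = -2.2222, reject H₀

Derivation:
df = n - 1 = 15
SE = s/√n = 9/√16 = 2.2500
t = (x̄ - μ₀)/SE = (121.00 - 126)/2.2500 = -2.2222
Critical value: t_{0.025,15} = ±2.131
p-value ≈ 0.0421
Decision: reject H₀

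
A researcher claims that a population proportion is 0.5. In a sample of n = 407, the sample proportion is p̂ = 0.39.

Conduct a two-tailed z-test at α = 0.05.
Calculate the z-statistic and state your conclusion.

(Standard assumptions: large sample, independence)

Answer: z = -4.4383, reject H₀

Derivation:
H₀: p = 0.5, H₁: p ≠ 0.5
Standard error: SE = √(p₀(1-p₀)/n) = √(0.5×0.5/407) = 0.024784
z-statistic: z = (p̂ - p₀)/SE = (0.39 - 0.5)/0.024784 = -4.4383
Critical value: z_0.025 = ±1.960
p-value < 0.0001
Decision: reject H₀ at α = 0.05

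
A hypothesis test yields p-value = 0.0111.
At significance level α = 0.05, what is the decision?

Answer: reject H₀

Derivation:
Compare p-value to α:
0.0111 < 0.05
Decision: reject H₀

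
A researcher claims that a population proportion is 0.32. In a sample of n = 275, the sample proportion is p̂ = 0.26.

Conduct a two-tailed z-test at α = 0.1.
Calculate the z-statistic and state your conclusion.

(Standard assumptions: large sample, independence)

Answer: z = -2.1330, reject H₀

Derivation:
H₀: p = 0.32, H₁: p ≠ 0.32
Standard error: SE = √(p₀(1-p₀)/n) = √(0.32×0.68/275) = 0.028130
z-statistic: z = (p̂ - p₀)/SE = (0.26 - 0.32)/0.028130 = -2.1330
Critical value: z_0.05 = ±1.645
p-value = 0.0329
Decision: reject H₀ at α = 0.1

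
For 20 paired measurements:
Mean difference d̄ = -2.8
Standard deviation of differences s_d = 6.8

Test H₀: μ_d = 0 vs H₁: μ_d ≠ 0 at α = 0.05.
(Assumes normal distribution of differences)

Answer: t = -1.8415, fail to reject H₀

Derivation:
df = n - 1 = 19
SE = s_d/√n = 6.8/√20 = 1.5205
t = d̄/SE = -2.8/1.5205 = -1.8415
Critical value: t_{0.025,19} = ±2.093
p-value ≈ 0.0812
Decision: fail to reject H₀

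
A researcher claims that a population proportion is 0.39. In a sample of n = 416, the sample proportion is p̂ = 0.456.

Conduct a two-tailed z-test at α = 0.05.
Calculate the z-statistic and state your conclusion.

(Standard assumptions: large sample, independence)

H₀: p = 0.39, H₁: p ≠ 0.39
Standard error: SE = √(p₀(1-p₀)/n) = √(0.39×0.61/416) = 0.023914
z-statistic: z = (p̂ - p₀)/SE = (0.456 - 0.39)/0.023914 = 2.7599
Critical value: z_0.025 = ±1.960
p-value = 0.0058
Decision: reject H₀ at α = 0.05

Answer: z = 2.7599, reject H₀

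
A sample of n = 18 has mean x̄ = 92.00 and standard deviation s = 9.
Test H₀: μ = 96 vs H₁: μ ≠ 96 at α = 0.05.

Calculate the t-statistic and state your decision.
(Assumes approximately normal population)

Answer: t = -1.8856, fail to reject H₀

Derivation:
df = n - 1 = 17
SE = s/√n = 9/√18 = 2.1213
t = (x̄ - μ₀)/SE = (92.00 - 96)/2.1213 = -1.8856
Critical value: t_{0.025,17} = ±2.110
p-value ≈ 0.0766
Decision: fail to reject H₀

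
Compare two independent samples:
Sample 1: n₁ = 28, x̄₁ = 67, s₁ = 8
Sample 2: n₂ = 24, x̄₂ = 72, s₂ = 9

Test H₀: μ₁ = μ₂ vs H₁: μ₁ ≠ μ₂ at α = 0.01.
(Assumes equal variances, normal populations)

Pooled variance: s²_p = [27×8² + 23×9²]/(50) = 71.8200
s_p = 8.4747
SE = s_p×√(1/n₁ + 1/n₂) = 8.4747×√(1/28 + 1/24) = 2.3574
t = (x̄₁ - x̄₂)/SE = (67 - 72)/2.3574 = -2.1210
df = 50, t-critical = ±2.678
Decision: fail to reject H₀

Answer: t = -2.1210, fail to reject H₀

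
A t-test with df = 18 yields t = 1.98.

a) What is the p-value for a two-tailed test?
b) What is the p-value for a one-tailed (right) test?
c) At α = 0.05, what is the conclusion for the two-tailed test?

Answer: a) 0.0632, b) 0.0316, c) fail to reject H₀

Derivation:
Using t-distribution with df = 18:
a) Two-tailed: p = 2×P(T > 1.98) = 0.0632
b) One-tailed: p = P(T > 1.98) = 0.0316
c) 0.0632 ≥ 0.05, fail to reject H₀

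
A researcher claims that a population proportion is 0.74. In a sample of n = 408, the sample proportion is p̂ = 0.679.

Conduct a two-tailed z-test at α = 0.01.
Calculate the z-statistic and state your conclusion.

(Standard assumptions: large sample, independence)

H₀: p = 0.74, H₁: p ≠ 0.74
Standard error: SE = √(p₀(1-p₀)/n) = √(0.74×0.26/408) = 0.021716
z-statistic: z = (p̂ - p₀)/SE = (0.679 - 0.74)/0.021716 = -2.8090
Critical value: z_0.005 = ±2.576
p-value = 0.0050
Decision: reject H₀ at α = 0.01

Answer: z = -2.8090, reject H₀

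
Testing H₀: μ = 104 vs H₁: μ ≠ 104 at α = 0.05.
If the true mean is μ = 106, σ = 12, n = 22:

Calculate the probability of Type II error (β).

Answer: β ≈ 0.8776

Derivation:
SE = σ/√n = 12/√22 = 2.5584
Critical values: μ₀ ± z_0.025×SE = 104 ± 1.960×2.5584
Acceptance region: (98.9855, 109.0145)
Under H₁ (μ = 106): z_high = (109.0145 - 106)/2.5584 = 1.1783, z_low = (98.9855 - 106)/2.5584 = -2.7418
β = P(not reject | H₁) = Φ(1.1783) - Φ(-2.7418) ≈ 0.8776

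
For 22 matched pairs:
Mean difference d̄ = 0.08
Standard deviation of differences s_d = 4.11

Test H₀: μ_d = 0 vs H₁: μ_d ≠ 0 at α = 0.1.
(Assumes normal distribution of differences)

df = n - 1 = 21
SE = s_d/√n = 4.11/√22 = 0.8763
t = d̄/SE = 0.08/0.8763 = 0.0913
Critical value: t_{0.05,21} = ±1.721
p-value ≈ 0.9281
Decision: fail to reject H₀

Answer: t = 0.0913, fail to reject H₀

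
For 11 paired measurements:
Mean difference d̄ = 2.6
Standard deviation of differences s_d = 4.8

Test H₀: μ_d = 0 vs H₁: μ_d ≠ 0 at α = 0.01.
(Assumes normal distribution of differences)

Answer: t = 1.7964, fail to reject H₀

Derivation:
df = n - 1 = 10
SE = s_d/√n = 4.8/√11 = 1.4473
t = d̄/SE = 2.6/1.4473 = 1.7964
Critical value: t_{0.005,10} = ±3.169
p-value ≈ 0.1027
Decision: fail to reject H₀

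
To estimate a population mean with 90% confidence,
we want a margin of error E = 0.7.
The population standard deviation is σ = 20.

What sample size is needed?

z_0.05 = 1.645
n = (z×σ/E)² = (1.645×20/0.7)²
n = 2209.0000
Already a whole number: n = 2209

Answer: n = 2209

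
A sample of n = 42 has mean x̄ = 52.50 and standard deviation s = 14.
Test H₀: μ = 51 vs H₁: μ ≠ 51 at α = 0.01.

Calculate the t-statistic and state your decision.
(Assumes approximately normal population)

Answer: t = 0.6944, fail to reject H₀

Derivation:
df = n - 1 = 41
SE = s/√n = 14/√42 = 2.1602
t = (x̄ - μ₀)/SE = (52.50 - 51)/2.1602 = 0.6944
Critical value: t_{0.005,41} = ±2.701
p-value ≈ 0.4913
Decision: fail to reject H₀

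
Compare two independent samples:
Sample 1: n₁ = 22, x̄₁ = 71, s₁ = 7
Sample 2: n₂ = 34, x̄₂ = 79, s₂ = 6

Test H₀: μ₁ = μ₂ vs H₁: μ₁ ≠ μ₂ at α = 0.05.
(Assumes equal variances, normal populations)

Answer: t = -4.5631, reject H₀

Derivation:
Pooled variance: s²_p = [21×7² + 33×6²]/(54) = 41.0556
s_p = 6.4075
SE = s_p×√(1/n₁ + 1/n₂) = 6.4075×√(1/22 + 1/34) = 1.7532
t = (x̄₁ - x̄₂)/SE = (71 - 79)/1.7532 = -4.5631
df = 54, t-critical = ±2.005
Decision: reject H₀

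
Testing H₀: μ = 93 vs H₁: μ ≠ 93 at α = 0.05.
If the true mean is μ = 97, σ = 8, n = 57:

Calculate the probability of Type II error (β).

Answer: β ≈ 0.0348

Derivation:
SE = σ/√n = 8/√57 = 1.0596
Critical values: μ₀ ± z_0.025×SE = 93 ± 1.960×1.0596
Acceptance region: (90.9232, 95.0768)
Under H₁ (μ = 97): z_high = (95.0768 - 97)/1.0596 = -1.8150, z_low = (90.9232 - 97)/1.0596 = -5.7350
β = P(not reject | H₁) = Φ(-1.8150) - Φ(-5.7350) ≈ 0.0348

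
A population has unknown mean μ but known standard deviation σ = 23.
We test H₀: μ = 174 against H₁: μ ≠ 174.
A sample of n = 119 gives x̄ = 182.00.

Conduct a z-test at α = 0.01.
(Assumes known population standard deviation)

Standard error: SE = σ/√n = 23/√119 = 2.1084
z-statistic: z = (x̄ - μ₀)/SE = (182.00 - 174)/2.1084 = 3.7943
Critical value: ±2.576
p-value = 0.0001
Decision: reject H₀

Answer: z = 3.7943, reject H₀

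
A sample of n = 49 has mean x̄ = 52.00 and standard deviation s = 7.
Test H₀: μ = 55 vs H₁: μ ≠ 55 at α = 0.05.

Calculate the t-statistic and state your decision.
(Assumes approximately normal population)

df = n - 1 = 48
SE = s/√n = 7/√49 = 1.0000
t = (x̄ - μ₀)/SE = (52.00 - 55)/1.0000 = -3.0000
Critical value: t_{0.025,48} = ±2.011
p-value ≈ 0.0043
Decision: reject H₀

Answer: t = -3.0000, reject H₀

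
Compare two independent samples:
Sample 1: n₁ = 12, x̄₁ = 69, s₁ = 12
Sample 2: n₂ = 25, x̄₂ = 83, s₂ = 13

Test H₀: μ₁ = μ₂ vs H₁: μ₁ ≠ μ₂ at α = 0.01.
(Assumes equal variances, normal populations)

Answer: t = -3.1404, reject H₀

Derivation:
Pooled variance: s²_p = [11×12² + 24×13²]/(35) = 161.1429
s_p = 12.6942
SE = s_p×√(1/n₁ + 1/n₂) = 12.6942×√(1/12 + 1/25) = 4.4581
t = (x̄₁ - x̄₂)/SE = (69 - 83)/4.4581 = -3.1404
df = 35, t-critical = ±2.724
Decision: reject H₀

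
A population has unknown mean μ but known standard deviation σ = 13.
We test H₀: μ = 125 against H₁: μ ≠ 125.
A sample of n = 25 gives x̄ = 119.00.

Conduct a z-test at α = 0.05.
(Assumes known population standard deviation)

Standard error: SE = σ/√n = 13/√25 = 2.6000
z-statistic: z = (x̄ - μ₀)/SE = (119.00 - 125)/2.6000 = -2.3077
Critical value: ±1.960
p-value = 0.0210
Decision: reject H₀

Answer: z = -2.3077, reject H₀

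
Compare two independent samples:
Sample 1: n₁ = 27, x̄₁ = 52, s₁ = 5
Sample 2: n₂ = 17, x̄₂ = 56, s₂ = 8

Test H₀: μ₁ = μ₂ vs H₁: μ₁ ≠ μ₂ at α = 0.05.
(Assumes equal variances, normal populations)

Pooled variance: s²_p = [26×5² + 16×8²]/(42) = 39.8571
s_p = 6.3132
SE = s_p×√(1/n₁ + 1/n₂) = 6.3132×√(1/27 + 1/17) = 1.9547
t = (x̄₁ - x̄₂)/SE = (52 - 56)/1.9547 = -2.0463
df = 42, t-critical = ±2.018
Decision: reject H₀

Answer: t = -2.0463, reject H₀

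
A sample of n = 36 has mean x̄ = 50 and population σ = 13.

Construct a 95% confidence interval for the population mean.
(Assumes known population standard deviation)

Confidence level: 95%, α = 0.05
z_0.025 = 1.960
SE = σ/√n = 13/√36 = 2.1667
Margin of error = 1.960 × 2.1667 = 4.2467
CI: x̄ ± margin = 50 ± 4.2467
CI: (45.7533, 54.2467)

Answer: (45.7533, 54.2467)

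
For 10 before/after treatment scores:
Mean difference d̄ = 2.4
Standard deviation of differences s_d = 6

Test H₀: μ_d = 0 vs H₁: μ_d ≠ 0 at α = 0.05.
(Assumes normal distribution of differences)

df = n - 1 = 9
SE = s_d/√n = 6/√10 = 1.8974
t = d̄/SE = 2.4/1.8974 = 1.2649
Critical value: t_{0.025,9} = ±2.262
p-value ≈ 0.2377
Decision: fail to reject H₀

Answer: t = 1.2649, fail to reject H₀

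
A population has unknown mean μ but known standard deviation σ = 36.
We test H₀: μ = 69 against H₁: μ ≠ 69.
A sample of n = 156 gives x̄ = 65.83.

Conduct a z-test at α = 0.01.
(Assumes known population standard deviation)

Standard error: SE = σ/√n = 36/√156 = 2.8823
z-statistic: z = (x̄ - μ₀)/SE = (65.83 - 69)/2.8823 = -1.0998
Critical value: ±2.576
p-value = 0.2714
Decision: fail to reject H₀

Answer: z = -1.0998, fail to reject H₀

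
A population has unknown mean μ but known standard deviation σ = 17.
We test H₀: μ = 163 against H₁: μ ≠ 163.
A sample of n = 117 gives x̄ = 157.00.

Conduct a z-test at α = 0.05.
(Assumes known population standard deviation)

Answer: z = -3.8175, reject H₀

Derivation:
Standard error: SE = σ/√n = 17/√117 = 1.5717
z-statistic: z = (x̄ - μ₀)/SE = (157.00 - 163)/1.5717 = -3.8175
Critical value: ±1.960
p-value = 0.0001
Decision: reject H₀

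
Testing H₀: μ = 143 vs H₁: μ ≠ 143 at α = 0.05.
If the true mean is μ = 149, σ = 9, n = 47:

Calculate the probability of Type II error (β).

Answer: β ≈ 0.0045

Derivation:
SE = σ/√n = 9/√47 = 1.3128
Critical values: μ₀ ± z_0.025×SE = 143 ± 1.960×1.3128
Acceptance region: (140.4269, 145.5731)
Under H₁ (μ = 149): z_high = (145.5731 - 149)/1.3128 = -2.6104, z_low = (140.4269 - 149)/1.3128 = -6.5304
β = P(not reject | H₁) = Φ(-2.6104) - Φ(-6.5304) ≈ 0.0045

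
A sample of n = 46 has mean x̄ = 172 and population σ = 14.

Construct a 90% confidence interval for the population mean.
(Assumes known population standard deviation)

Confidence level: 90%, α = 0.1
z_0.05 = 1.645
SE = σ/√n = 14/√46 = 2.0642
Margin of error = 1.645 × 2.0642 = 3.3956
CI: x̄ ± margin = 172 ± 3.3956
CI: (168.6044, 175.3956)

Answer: (168.6044, 175.3956)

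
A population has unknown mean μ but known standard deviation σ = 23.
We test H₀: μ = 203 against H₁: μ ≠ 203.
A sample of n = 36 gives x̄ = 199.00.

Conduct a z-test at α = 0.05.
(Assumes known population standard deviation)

Standard error: SE = σ/√n = 23/√36 = 3.8333
z-statistic: z = (x̄ - μ₀)/SE = (199.00 - 203)/3.8333 = -1.0435
Critical value: ±1.960
p-value = 0.2967
Decision: fail to reject H₀

Answer: z = -1.0435, fail to reject H₀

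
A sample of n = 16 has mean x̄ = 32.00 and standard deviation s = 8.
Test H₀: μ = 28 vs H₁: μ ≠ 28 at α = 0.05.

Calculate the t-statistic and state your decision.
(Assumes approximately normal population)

df = n - 1 = 15
SE = s/√n = 8/√16 = 2.0000
t = (x̄ - μ₀)/SE = (32.00 - 28)/2.0000 = 2.0000
Critical value: t_{0.025,15} = ±2.131
p-value ≈ 0.0639
Decision: fail to reject H₀

Answer: t = 2.0000, fail to reject H₀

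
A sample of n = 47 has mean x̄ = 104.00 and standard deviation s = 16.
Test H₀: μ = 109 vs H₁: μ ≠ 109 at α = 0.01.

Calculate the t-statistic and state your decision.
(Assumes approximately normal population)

Answer: t = -2.1424, fail to reject H₀

Derivation:
df = n - 1 = 46
SE = s/√n = 16/√47 = 2.3338
t = (x̄ - μ₀)/SE = (104.00 - 109)/2.3338 = -2.1424
Critical value: t_{0.005,46} = ±2.687
p-value ≈ 0.0375
Decision: fail to reject H₀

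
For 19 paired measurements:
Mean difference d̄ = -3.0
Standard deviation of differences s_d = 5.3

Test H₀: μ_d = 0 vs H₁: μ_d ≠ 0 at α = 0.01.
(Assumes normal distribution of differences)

Answer: t = -2.4673, fail to reject H₀

Derivation:
df = n - 1 = 18
SE = s_d/√n = 5.3/√19 = 1.2159
t = d̄/SE = -3.0/1.2159 = -2.4673
Critical value: t_{0.005,18} = ±2.878
p-value ≈ 0.0239
Decision: fail to reject H₀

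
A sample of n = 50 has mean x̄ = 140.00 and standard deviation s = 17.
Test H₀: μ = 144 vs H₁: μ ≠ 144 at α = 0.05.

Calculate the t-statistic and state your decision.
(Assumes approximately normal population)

Answer: t = -1.6638, fail to reject H₀

Derivation:
df = n - 1 = 49
SE = s/√n = 17/√50 = 2.4042
t = (x̄ - μ₀)/SE = (140.00 - 144)/2.4042 = -1.6638
Critical value: t_{0.025,49} = ±2.010
p-value ≈ 0.1025
Decision: fail to reject H₀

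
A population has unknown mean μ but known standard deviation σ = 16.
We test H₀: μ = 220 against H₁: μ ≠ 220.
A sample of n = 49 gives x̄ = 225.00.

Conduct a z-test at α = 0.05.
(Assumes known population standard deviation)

Standard error: SE = σ/√n = 16/√49 = 2.2857
z-statistic: z = (x̄ - μ₀)/SE = (225.00 - 220)/2.2857 = 2.1875
Critical value: ±1.960
p-value = 0.0287
Decision: reject H₀

Answer: z = 2.1875, reject H₀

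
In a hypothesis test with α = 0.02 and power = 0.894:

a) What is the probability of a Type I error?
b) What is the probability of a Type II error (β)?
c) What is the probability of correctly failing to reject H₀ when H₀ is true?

Answer: a) 0.02, b) 0.106, c) 0.98

Derivation:
a) Type I error probability = α = 0.02
b) Power = P(reject H₀ | H₁ true) = 1 - β = 0.894, so Type II error probability = β = 1 - Power = 0.106
c) P(fail to reject H₀ | H₀ true) = 1 - α = 0.98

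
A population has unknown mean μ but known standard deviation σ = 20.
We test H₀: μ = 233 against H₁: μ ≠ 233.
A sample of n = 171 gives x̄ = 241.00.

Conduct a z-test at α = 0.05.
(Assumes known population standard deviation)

Answer: z = 5.2308, reject H₀

Derivation:
Standard error: SE = σ/√n = 20/√171 = 1.5294
z-statistic: z = (x̄ - μ₀)/SE = (241.00 - 233)/1.5294 = 5.2308
Critical value: ±1.960
p-value < 0.0001
Decision: reject H₀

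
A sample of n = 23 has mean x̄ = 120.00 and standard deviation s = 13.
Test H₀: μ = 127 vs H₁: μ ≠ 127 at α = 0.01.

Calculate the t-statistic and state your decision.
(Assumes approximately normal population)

df = n - 1 = 22
SE = s/√n = 13/√23 = 2.7107
t = (x̄ - μ₀)/SE = (120.00 - 127)/2.7107 = -2.5824
Critical value: t_{0.005,22} = ±2.819
p-value ≈ 0.0170
Decision: fail to reject H₀

Answer: t = -2.5824, fail to reject H₀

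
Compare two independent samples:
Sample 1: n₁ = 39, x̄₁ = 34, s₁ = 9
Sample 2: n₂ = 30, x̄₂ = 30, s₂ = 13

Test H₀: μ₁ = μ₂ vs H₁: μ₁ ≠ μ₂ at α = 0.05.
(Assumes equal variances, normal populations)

Pooled variance: s²_p = [38×9² + 29×13²]/(67) = 119.0896
s_p = 10.9128
SE = s_p×√(1/n₁ + 1/n₂) = 10.9128×√(1/39 + 1/30) = 2.6501
t = (x̄₁ - x̄₂)/SE = (34 - 30)/2.6501 = 1.5094
df = 67, t-critical = ±1.996
Decision: fail to reject H₀

Answer: t = 1.5094, fail to reject H₀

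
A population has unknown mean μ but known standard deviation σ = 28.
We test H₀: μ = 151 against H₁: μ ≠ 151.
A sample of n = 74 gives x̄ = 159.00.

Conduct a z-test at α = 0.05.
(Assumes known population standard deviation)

Answer: z = 2.4578, reject H₀

Derivation:
Standard error: SE = σ/√n = 28/√74 = 3.2549
z-statistic: z = (x̄ - μ₀)/SE = (159.00 - 151)/3.2549 = 2.4578
Critical value: ±1.960
p-value = 0.0140
Decision: reject H₀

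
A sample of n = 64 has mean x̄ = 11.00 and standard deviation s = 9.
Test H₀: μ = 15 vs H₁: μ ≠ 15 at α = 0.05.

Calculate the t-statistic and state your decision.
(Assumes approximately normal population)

Answer: t = -3.5556, reject H₀

Derivation:
df = n - 1 = 63
SE = s/√n = 9/√64 = 1.1250
t = (x̄ - μ₀)/SE = (11.00 - 15)/1.1250 = -3.5556
Critical value: t_{0.025,63} = ±1.998
p-value ≈ 0.0007
Decision: reject H₀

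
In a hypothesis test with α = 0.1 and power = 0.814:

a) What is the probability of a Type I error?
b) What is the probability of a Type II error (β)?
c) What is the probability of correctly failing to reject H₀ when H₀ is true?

Answer: a) 0.1, b) 0.186, c) 0.9

Derivation:
a) Type I error probability = α = 0.1
b) Power = P(reject H₀ | H₁ true) = 1 - β = 0.814, so Type II error probability = β = 1 - Power = 0.186
c) P(fail to reject H₀ | H₀ true) = 1 - α = 0.9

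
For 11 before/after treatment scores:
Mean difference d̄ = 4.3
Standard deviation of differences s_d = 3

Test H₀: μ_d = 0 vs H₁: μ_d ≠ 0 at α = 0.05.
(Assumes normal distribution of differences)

Answer: t = 4.7540, reject H₀

Derivation:
df = n - 1 = 10
SE = s_d/√n = 3/√11 = 0.9045
t = d̄/SE = 4.3/0.9045 = 4.7540
Critical value: t_{0.025,10} = ±2.228
p-value ≈ 0.0008
Decision: reject H₀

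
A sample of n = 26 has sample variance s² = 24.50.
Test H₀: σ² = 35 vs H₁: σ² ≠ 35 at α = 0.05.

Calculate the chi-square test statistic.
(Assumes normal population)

df = n - 1 = 25
χ² = (n-1)s²/σ₀² = 25×24.50/35 = 17.5000
Critical values: χ²_{0.975,25} = 13.120, χ²_{0.025,25} = 40.646
Rejection region: χ² < 13.120 or χ² > 40.646
Decision: fail to reject H₀

Answer: χ² = 17.5000, fail to reject H₀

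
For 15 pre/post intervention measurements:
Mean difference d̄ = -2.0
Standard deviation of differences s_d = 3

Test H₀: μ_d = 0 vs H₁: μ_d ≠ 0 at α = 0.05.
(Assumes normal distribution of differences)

df = n - 1 = 14
SE = s_d/√n = 3/√15 = 0.7746
t = d̄/SE = -2.0/0.7746 = -2.5820
Critical value: t_{0.025,14} = ±2.145
p-value ≈ 0.0217
Decision: reject H₀

Answer: t = -2.5820, reject H₀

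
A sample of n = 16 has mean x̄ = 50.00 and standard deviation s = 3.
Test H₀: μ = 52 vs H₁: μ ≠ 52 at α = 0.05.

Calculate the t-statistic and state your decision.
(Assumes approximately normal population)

Answer: t = -2.6667, reject H₀

Derivation:
df = n - 1 = 15
SE = s/√n = 3/√16 = 0.7500
t = (x̄ - μ₀)/SE = (50.00 - 52)/0.7500 = -2.6667
Critical value: t_{0.025,15} = ±2.131
p-value ≈ 0.0176
Decision: reject H₀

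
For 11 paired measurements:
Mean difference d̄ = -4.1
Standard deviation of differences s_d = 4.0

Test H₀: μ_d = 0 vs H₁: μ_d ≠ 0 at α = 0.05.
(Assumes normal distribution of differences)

Answer: t = -3.3997, reject H₀

Derivation:
df = n - 1 = 10
SE = s_d/√n = 4.0/√11 = 1.2060
t = d̄/SE = -4.1/1.2060 = -3.3997
Critical value: t_{0.025,10} = ±2.228
p-value ≈ 0.0068
Decision: reject H₀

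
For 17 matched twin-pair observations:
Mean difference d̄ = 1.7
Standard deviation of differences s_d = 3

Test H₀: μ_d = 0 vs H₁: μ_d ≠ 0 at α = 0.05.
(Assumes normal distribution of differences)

df = n - 1 = 16
SE = s_d/√n = 3/√17 = 0.7276
t = d̄/SE = 1.7/0.7276 = 2.3364
Critical value: t_{0.025,16} = ±2.120
p-value ≈ 0.0328
Decision: reject H₀

Answer: t = 2.3364, reject H₀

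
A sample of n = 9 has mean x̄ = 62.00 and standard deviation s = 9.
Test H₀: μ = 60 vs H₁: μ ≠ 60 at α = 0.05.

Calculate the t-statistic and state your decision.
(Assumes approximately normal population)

Answer: t = 0.6667, fail to reject H₀

Derivation:
df = n - 1 = 8
SE = s/√n = 9/√9 = 3.0000
t = (x̄ - μ₀)/SE = (62.00 - 60)/3.0000 = 0.6667
Critical value: t_{0.025,8} = ±2.306
p-value ≈ 0.5237
Decision: fail to reject H₀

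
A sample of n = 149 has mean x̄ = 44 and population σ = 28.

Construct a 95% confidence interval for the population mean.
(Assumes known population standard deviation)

Answer: (39.5042, 48.4958)

Derivation:
Confidence level: 95%, α = 0.05
z_0.025 = 1.960
SE = σ/√n = 28/√149 = 2.2938
Margin of error = 1.960 × 2.2938 = 4.4958
CI: x̄ ± margin = 44 ± 4.4958
CI: (39.5042, 48.4958)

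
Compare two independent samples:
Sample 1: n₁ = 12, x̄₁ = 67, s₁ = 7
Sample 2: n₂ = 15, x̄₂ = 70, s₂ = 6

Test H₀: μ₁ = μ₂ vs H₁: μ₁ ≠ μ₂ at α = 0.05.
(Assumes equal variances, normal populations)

Pooled variance: s²_p = [11×7² + 14×6²]/(25) = 41.7200
s_p = 6.4591
SE = s_p×√(1/n₁ + 1/n₂) = 6.4591×√(1/12 + 1/15) = 2.5016
t = (x̄₁ - x̄₂)/SE = (67 - 70)/2.5016 = -1.1992
df = 25, t-critical = ±2.060
Decision: fail to reject H₀

Answer: t = -1.1992, fail to reject H₀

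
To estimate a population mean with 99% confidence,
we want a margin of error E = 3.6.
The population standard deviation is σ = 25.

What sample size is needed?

z_0.005 = 2.576
n = (z×σ/E)² = (2.576×25/3.6)²
n = 320.0123
Round up: n = 321

Answer: n = 321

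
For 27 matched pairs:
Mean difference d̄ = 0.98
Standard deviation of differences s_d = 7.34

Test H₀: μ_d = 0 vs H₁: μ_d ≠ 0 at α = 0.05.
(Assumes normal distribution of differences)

Answer: t = 0.6938, fail to reject H₀

Derivation:
df = n - 1 = 26
SE = s_d/√n = 7.34/√27 = 1.4126
t = d̄/SE = 0.98/1.4126 = 0.6938
Critical value: t_{0.025,26} = ±2.056
p-value ≈ 0.4940
Decision: fail to reject H₀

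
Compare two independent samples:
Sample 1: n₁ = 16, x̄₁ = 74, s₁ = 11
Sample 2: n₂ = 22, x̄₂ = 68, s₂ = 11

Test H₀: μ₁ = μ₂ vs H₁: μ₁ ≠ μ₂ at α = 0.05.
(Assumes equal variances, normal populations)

Answer: t = 1.6601, fail to reject H₀

Derivation:
Pooled variance: s²_p = [15×11² + 21×11²]/(36) = 121.0000
s_p = 11.0000
SE = s_p×√(1/n₁ + 1/n₂) = 11.0000×√(1/16 + 1/22) = 3.6142
t = (x̄₁ - x̄₂)/SE = (74 - 68)/3.6142 = 1.6601
df = 36, t-critical = ±2.028
Decision: fail to reject H₀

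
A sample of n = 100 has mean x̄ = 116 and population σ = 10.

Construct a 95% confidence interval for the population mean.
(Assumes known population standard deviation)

Confidence level: 95%, α = 0.05
z_0.025 = 1.960
SE = σ/√n = 10/√100 = 1.0000
Margin of error = 1.960 × 1.0000 = 1.9600
CI: x̄ ± margin = 116 ± 1.9600
CI: (114.0400, 117.9600)

Answer: (114.0400, 117.9600)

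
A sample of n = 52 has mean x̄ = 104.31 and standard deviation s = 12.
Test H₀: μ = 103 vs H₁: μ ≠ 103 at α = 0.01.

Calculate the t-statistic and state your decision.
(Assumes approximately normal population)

df = n - 1 = 51
SE = s/√n = 12/√52 = 1.6641
t = (x̄ - μ₀)/SE = (104.31 - 103)/1.6641 = 0.7872
Critical value: t_{0.005,51} = ±2.676
p-value ≈ 0.4348
Decision: fail to reject H₀

Answer: t = 0.7872, fail to reject H₀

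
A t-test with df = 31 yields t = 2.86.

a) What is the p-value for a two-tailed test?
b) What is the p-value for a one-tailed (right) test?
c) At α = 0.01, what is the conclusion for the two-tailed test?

Answer: a) 0.0075, b) 0.0038, c) reject H₀

Derivation:
Using t-distribution with df = 31:
a) Two-tailed: p = 2×P(T > 2.86) = 0.0075
b) One-tailed: p = P(T > 2.86) = 0.0038
c) 0.0075 < 0.01, reject H₀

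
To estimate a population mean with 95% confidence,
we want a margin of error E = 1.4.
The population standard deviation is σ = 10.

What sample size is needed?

Answer: n = 196

Derivation:
z_0.025 = 1.960
n = (z×σ/E)² = (1.960×10/1.4)²
n = 196.0000
Already a whole number: n = 196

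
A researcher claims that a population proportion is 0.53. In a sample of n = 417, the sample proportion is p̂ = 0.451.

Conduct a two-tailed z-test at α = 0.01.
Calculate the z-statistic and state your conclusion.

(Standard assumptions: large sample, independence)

Answer: z = -3.2323, reject H₀

Derivation:
H₀: p = 0.53, H₁: p ≠ 0.53
Standard error: SE = √(p₀(1-p₀)/n) = √(0.53×0.47/417) = 0.024441
z-statistic: z = (p̂ - p₀)/SE = (0.451 - 0.53)/0.024441 = -3.2323
Critical value: z_0.005 = ±2.576
p-value = 0.0012
Decision: reject H₀ at α = 0.01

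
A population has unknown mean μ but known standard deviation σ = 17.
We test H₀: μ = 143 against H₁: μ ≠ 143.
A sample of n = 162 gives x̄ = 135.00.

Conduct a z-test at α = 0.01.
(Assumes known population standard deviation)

Standard error: SE = σ/√n = 17/√162 = 1.3356
z-statistic: z = (x̄ - μ₀)/SE = (135.00 - 143)/1.3356 = -5.9898
Critical value: ±2.576
p-value < 0.0001
Decision: reject H₀

Answer: z = -5.9898, reject H₀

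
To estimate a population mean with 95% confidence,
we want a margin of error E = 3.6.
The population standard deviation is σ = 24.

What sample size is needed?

z_0.025 = 1.960
n = (z×σ/E)² = (1.960×24/3.6)²
n = 170.7378
Round up: n = 171

Answer: n = 171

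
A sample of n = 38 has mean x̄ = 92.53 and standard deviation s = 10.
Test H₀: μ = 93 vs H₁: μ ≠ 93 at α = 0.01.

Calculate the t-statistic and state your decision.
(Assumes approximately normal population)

Answer: t = -0.2897, fail to reject H₀

Derivation:
df = n - 1 = 37
SE = s/√n = 10/√38 = 1.6222
t = (x̄ - μ₀)/SE = (92.53 - 93)/1.6222 = -0.2897
Critical value: t_{0.005,37} = ±2.715
p-value ≈ 0.7737
Decision: fail to reject H₀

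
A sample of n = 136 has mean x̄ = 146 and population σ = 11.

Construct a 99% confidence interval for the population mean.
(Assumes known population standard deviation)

Confidence level: 99%, α = 0.01
z_0.005 = 2.576
SE = σ/√n = 11/√136 = 0.9432
Margin of error = 2.576 × 0.9432 = 2.4297
CI: x̄ ± margin = 146 ± 2.4297
CI: (143.5703, 148.4297)

Answer: (143.5703, 148.4297)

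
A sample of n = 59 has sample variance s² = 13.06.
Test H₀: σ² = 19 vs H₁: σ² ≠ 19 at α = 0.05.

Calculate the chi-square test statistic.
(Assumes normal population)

df = n - 1 = 58
χ² = (n-1)s²/σ₀² = 58×13.06/19 = 39.8674
Critical values: χ²_{0.975,58} = 38.844, χ²_{0.025,58} = 80.936
Rejection region: χ² < 38.844 or χ² > 80.936
Decision: fail to reject H₀

Answer: χ² = 39.8674, fail to reject H₀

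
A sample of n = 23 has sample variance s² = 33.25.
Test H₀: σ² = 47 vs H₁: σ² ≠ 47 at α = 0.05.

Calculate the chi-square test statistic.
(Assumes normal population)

Answer: χ² = 15.5638, fail to reject H₀

Derivation:
df = n - 1 = 22
χ² = (n-1)s²/σ₀² = 22×33.25/47 = 15.5638
Critical values: χ²_{0.975,22} = 10.982, χ²_{0.025,22} = 36.781
Rejection region: χ² < 10.982 or χ² > 36.781
Decision: fail to reject H₀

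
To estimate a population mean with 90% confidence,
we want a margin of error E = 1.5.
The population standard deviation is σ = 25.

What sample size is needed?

z_0.05 = 1.645
n = (z×σ/E)² = (1.645×25/1.5)²
n = 751.6736
Round up: n = 752

Answer: n = 752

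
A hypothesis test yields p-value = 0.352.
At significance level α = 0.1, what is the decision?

Answer: fail to reject H₀

Derivation:
Compare p-value to α:
0.352 ≥ 0.1
Decision: fail to reject H₀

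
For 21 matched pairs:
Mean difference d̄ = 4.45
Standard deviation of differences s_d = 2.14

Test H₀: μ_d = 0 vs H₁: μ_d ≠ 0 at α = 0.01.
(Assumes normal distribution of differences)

df = n - 1 = 20
SE = s_d/√n = 2.14/√21 = 0.4670
t = d̄/SE = 4.45/0.4670 = 9.5289
Critical value: t_{0.005,20} = ±2.845
p-value < 0.0001
Decision: reject H₀

Answer: t = 9.5289, reject H₀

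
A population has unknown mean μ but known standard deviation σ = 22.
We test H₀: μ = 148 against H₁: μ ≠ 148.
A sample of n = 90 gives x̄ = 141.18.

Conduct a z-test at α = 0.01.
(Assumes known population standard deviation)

Answer: z = -2.9409, reject H₀

Derivation:
Standard error: SE = σ/√n = 22/√90 = 2.3190
z-statistic: z = (x̄ - μ₀)/SE = (141.18 - 148)/2.3190 = -2.9409
Critical value: ±2.576
p-value = 0.0033
Decision: reject H₀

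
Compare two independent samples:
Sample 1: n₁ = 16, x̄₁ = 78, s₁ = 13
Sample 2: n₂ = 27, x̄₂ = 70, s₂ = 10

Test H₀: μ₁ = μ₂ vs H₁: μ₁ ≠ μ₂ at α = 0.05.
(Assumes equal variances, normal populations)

Pooled variance: s²_p = [15×13² + 26×10²]/(41) = 125.2439
s_p = 11.1912
SE = s_p×√(1/n₁ + 1/n₂) = 11.1912×√(1/16 + 1/27) = 3.5308
t = (x̄₁ - x̄₂)/SE = (78 - 70)/3.5308 = 2.2658
df = 41, t-critical = ±2.020
Decision: reject H₀

Answer: t = 2.2658, reject H₀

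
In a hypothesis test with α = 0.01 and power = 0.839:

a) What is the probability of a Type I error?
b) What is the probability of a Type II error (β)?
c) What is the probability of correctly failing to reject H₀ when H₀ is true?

Answer: a) 0.01, b) 0.161, c) 0.99

Derivation:
a) Type I error probability = α = 0.01
b) Power = P(reject H₀ | H₁ true) = 1 - β = 0.839, so Type II error probability = β = 1 - Power = 0.161
c) P(fail to reject H₀ | H₀ true) = 1 - α = 0.99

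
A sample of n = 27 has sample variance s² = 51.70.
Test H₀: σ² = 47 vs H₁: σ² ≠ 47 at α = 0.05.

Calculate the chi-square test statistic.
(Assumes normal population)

df = n - 1 = 26
χ² = (n-1)s²/σ₀² = 26×51.70/47 = 28.6000
Critical values: χ²_{0.975,26} = 13.844, χ²_{0.025,26} = 41.923
Rejection region: χ² < 13.844 or χ² > 41.923
Decision: fail to reject H₀

Answer: χ² = 28.6000, fail to reject H₀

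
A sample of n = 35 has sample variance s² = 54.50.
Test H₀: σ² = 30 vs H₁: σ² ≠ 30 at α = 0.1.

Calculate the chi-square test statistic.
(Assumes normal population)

Answer: χ² = 61.7667, reject H₀

Derivation:
df = n - 1 = 34
χ² = (n-1)s²/σ₀² = 34×54.50/30 = 61.7667
Critical values: χ²_{0.95,34} = 21.664, χ²_{0.05,34} = 48.602
Rejection region: χ² < 21.664 or χ² > 48.602
Decision: reject H₀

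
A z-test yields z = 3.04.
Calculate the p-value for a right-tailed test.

Answer: p-value ≈ 0.0012

Derivation:
For z = 3.04:
p = P(Z > 3.04) = 1 - Φ(3.04) = 0.0012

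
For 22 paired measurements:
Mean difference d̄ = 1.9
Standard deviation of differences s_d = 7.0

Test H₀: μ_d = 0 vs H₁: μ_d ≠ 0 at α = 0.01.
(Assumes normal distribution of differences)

df = n - 1 = 21
SE = s_d/√n = 7.0/√22 = 1.4924
t = d̄/SE = 1.9/1.4924 = 1.2731
Critical value: t_{0.005,21} = ±2.831
p-value ≈ 0.2169
Decision: fail to reject H₀

Answer: t = 1.2731, fail to reject H₀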